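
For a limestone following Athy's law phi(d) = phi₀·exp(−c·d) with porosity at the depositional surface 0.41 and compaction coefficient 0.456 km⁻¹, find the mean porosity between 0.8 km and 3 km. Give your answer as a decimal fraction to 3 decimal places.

0.180

⟨phi⟩ = (1/(d₂−d₁)) ∫ phi₀ e^(−cd) dd = phi₀·(e^(−c·d₁) − e^(−c·d₂)) / (c·(d₂−d₁))
e^(−0.456×0.8) = 0.6943; e^(−0.456×3) = 0.2546
⟨phi⟩ = 0.41 × (0.6943 − 0.2546) / (0.456 × 2.2) = 0.41 × 0.4383 = 0.1797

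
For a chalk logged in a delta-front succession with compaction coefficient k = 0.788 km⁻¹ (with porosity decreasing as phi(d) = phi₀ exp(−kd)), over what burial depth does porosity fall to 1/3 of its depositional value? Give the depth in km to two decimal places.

phi/phi₀ = 1/3 ⇒ exp(−k·d) = 1/3 ⇒ d = ln(3) / k
d = 1.0986 / 0.788 = 1.394 km

1.39 km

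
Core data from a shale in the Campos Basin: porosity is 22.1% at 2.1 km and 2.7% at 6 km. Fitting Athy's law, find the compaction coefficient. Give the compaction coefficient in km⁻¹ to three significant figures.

0.539 km⁻¹

Athy: phi(z) = phi₀ e^(−kz) ⇒ phi₁/phi₂ = e^{k(z₂−z₁)} ⇒ k = ln(phi₁/phi₂)/(z₂−z₁)
k = ln(0.221/0.027) / (6 − 2.1) = ln(8.185) / 3.9 = 2.1023 / 3.9 = 0.5391 km⁻¹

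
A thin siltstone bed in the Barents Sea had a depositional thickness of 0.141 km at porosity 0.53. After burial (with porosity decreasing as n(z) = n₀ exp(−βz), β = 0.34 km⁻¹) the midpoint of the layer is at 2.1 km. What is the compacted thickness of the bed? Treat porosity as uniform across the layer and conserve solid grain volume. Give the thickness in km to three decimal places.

0.089 km

Porosity at 2.1 km: n = 0.53·exp(−0.34×2.1) = 0.2595
Solid-volume conservation: h(1−n) = h₀(1−n₀) ⇒ h = h₀·(1−n₀)/(1−n)
h = 0.141 × (1 − 0.53)/(1 − 0.2595) = 0.141 × 0.6347 = 0.0895 km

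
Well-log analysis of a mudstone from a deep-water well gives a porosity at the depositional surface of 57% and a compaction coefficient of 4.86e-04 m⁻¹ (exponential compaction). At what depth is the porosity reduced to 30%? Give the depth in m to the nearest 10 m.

1320 m

Working in km (1 km = 1000 m; c in km⁻¹ = c in m⁻¹ × 1000):
Invert Athy's law: Z = ln(phi₀/phi) / c
Z = ln(0.57/0.3) / 0.486 = ln(1.9) / 0.486 = 0.6419 / 0.486 = 1.321 km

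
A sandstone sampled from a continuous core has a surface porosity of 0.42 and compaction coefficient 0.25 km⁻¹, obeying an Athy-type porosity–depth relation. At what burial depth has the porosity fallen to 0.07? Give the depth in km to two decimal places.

7.17 km

Invert Athy's law: Z = ln(phi₀/phi) / k
Z = ln(0.42/0.07) / 0.25 = ln(6) / 0.25 = 1.7918 / 0.25 = 7.167 km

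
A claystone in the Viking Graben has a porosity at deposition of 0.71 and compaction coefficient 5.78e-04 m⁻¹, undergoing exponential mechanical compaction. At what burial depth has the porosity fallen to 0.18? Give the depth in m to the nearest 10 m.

2370 m

Working in km (1 km = 1000 m; β in km⁻¹ = β in m⁻¹ × 1000):
Invert Athy's law: Z = ln(φ₀/φ) / β
Z = ln(0.71/0.18) / 0.578 = ln(3.944) / 0.578 = 1.3723 / 0.578 = 2.374 km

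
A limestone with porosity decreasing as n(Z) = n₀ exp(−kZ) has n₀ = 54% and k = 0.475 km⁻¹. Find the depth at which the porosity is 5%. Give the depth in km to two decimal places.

5.01 km

Invert Athy's law: Z = ln(n₀/n) / k
Z = ln(0.54/0.05) / 0.475 = ln(10.8) / 0.475 = 2.3795 / 0.475 = 5.010 km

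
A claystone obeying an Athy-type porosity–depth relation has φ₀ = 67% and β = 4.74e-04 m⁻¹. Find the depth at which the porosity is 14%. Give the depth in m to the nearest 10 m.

Working in km (1 km = 1000 m; β in km⁻¹ = β in m⁻¹ × 1000):
Invert Athy's law: Z = ln(φ₀/φ) / β
Z = ln(0.67/0.14) / 0.474 = ln(4.786) / 0.474 = 1.5656 / 0.474 = 3.303 km

3300 m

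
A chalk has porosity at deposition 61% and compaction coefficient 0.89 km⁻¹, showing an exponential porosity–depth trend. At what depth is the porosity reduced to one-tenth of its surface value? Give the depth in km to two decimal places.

2.59 km

n/n₀ = 1/10 ⇒ exp(−c·d) = 1/10 ⇒ d = ln(10) / c
d = 2.3026 / 0.89 = 2.587 km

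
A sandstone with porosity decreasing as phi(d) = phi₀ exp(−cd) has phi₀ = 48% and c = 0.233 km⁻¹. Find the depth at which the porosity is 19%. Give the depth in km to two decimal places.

3.98 km

Invert Athy's law: d = ln(phi₀/phi) / c
d = ln(0.48/0.19) / 0.233 = ln(2.526) / 0.233 = 0.9268 / 0.233 = 3.978 km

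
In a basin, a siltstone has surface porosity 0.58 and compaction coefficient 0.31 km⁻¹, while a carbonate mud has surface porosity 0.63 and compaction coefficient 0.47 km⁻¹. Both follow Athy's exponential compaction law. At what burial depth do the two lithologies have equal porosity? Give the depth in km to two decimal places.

0.52 km

Set φ₀ₐ e^(−cₐZ) = φ₀ᵦ e^(−cᵦZ) ⇒ ln(φ₀ₐ/φ₀ᵦ) = (cₐ − cᵦ)·Z
Z = ln(0.58/0.63) / (0.31 − 0.47) = -0.0827 / -0.16 = 0.517 km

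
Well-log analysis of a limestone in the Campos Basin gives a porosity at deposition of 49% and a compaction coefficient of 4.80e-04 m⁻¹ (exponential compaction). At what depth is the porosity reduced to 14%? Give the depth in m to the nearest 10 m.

2610 m

Working in km (1 km = 1000 m; β in km⁻¹ = β in m⁻¹ × 1000):
Invert Athy's law: z = ln(phi₀/phi) / β
z = ln(0.49/0.14) / 0.48 = ln(3.5) / 0.48 = 1.2528 / 0.48 = 2.610 km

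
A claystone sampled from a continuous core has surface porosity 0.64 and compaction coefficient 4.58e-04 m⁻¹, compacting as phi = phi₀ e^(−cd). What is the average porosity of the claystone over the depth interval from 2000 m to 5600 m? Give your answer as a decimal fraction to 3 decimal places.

0.125

Working in km (1 km = 1000 m; c in km⁻¹ = c in m⁻¹ × 1000):
⟨phi⟩ = (1/(d₂−d₁)) ∫ phi₀ e^(−cd) dd = phi₀·(e^(−c·d₁) − e^(−c·d₂)) / (c·(d₂−d₁))
e^(−0.458×2) = 0.4001; e^(−0.458×5.6) = 0.0769
⟨phi⟩ = 0.64 × (0.4001 − 0.0769) / (0.458 × 3.6) = 0.64 × 0.1960 = 0.1254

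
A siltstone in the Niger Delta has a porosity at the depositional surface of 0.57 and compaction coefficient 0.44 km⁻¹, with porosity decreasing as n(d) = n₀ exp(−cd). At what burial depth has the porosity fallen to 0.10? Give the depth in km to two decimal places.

Invert Athy's law: d = ln(n₀/n) / c
d = ln(0.57/0.1) / 0.44 = ln(5.7) / 0.44 = 1.7405 / 0.44 = 3.956 km

3.96 km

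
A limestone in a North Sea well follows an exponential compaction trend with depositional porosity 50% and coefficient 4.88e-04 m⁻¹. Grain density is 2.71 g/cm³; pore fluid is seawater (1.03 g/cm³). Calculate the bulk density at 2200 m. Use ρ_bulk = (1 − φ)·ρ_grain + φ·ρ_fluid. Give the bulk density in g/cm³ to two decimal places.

Working in km (1 km = 1000 m; k in km⁻¹ = k in m⁻¹ × 1000):
Porosity at depth: φ = 0.5·exp(−0.488×2.2) = 0.5×0.3418 = 0.1709
Bulk density: ρ_b = (1−φ)ρ_g + φ·ρ_f = 0.8291×2.71 + 0.1709×1.03
       = 2.247 + 0.176 = 2.423 g/cm³

2.42 g/cm³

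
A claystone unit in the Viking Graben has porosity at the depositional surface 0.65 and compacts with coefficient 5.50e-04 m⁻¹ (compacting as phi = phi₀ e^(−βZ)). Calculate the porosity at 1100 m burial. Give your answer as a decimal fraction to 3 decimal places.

0.355

Working in km (1 km = 1000 m; β in km⁻¹ = β in m⁻¹ × 1000):
phi = phi₀·exp(−β·Z) = 0.65 × exp(−0.55 × 1.1) = 0.65 × exp(−0.605)
  = 0.65 × 0.5461 = 0.3549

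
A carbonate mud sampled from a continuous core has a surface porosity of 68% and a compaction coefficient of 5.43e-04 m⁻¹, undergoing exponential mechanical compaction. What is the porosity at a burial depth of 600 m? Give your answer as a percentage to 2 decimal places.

49.09%

Working in km (1 km = 1000 m; c in km⁻¹ = c in m⁻¹ × 1000):
φ = φ₀·exp(−c·z) = 0.68 × exp(−0.543 × 0.6) = 0.68 × exp(−0.3258)
  = 0.68 × 0.7219 = 0.4909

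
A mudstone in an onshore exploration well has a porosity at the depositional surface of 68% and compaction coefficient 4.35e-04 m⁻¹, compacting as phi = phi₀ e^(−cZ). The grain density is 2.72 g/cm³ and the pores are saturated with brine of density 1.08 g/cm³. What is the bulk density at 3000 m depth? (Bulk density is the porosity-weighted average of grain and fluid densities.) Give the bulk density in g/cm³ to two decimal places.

Working in km (1 km = 1000 m; c in km⁻¹ = c in m⁻¹ × 1000):
Porosity at depth: phi = 0.68·exp(−0.435×3) = 0.68×0.2712 = 0.1844
Bulk density: ρ_b = (1−phi)ρ_g + phi·ρ_f = 0.8156×2.72 + 0.1844×1.08
       = 2.218 + 0.199 = 2.418 g/cm³

2.42 g/cm³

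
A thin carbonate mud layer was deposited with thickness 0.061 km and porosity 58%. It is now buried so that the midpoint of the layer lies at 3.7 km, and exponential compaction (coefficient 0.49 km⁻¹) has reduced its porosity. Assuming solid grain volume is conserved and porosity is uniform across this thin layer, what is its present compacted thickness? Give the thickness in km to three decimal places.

0.028 km

Porosity at 3.7 km: n = 0.58·exp(−0.49×3.7) = 0.0946
Solid-volume conservation: h(1−n) = h₀(1−n₀) ⇒ h = h₀·(1−n₀)/(1−n)
h = 0.061 × (1 − 0.58)/(1 − 0.0946) = 0.061 × 0.4639 = 0.0283 km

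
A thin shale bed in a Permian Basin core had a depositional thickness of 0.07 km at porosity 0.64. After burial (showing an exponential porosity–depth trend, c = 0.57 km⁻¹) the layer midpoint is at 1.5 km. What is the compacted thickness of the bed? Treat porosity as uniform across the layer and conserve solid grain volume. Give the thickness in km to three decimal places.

Porosity at 1.5 km: phi = 0.64·exp(−0.57×1.5) = 0.2722
Solid-volume conservation: h(1−phi) = h₀(1−phi₀) ⇒ h = h₀·(1−phi₀)/(1−phi)
h = 0.07 × (1 − 0.64)/(1 − 0.2722) = 0.07 × 0.4946 = 0.0346 km

0.035 km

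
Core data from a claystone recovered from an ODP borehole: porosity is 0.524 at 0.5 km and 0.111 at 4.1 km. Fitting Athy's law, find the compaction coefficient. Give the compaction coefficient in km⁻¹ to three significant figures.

Athy: phi(z) = phi₀ e^(−kz) ⇒ phi₁/phi₂ = e^{k(z₂−z₁)} ⇒ k = ln(phi₁/phi₂)/(z₂−z₁)
k = ln(0.524/0.111) / (4.1 − 0.5) = ln(4.721) / 3.6 = 1.5520 / 3.6 = 0.4311 km⁻¹

0.431 km⁻¹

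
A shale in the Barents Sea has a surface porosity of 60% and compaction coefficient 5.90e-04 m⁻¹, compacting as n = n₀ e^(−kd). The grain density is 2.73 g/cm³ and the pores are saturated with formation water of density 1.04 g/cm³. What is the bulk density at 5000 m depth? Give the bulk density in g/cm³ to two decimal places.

Working in km (1 km = 1000 m; k in km⁻¹ = k in m⁻¹ × 1000):
Porosity at depth: n = 0.6·exp(−0.59×5) = 0.6×0.0523 = 0.0314
Bulk density: ρ_b = (1−n)ρ_g + n·ρ_f = 0.9686×2.73 + 0.0314×1.04
       = 2.644 + 0.033 = 2.677 g/cm³

2.68 g/cm³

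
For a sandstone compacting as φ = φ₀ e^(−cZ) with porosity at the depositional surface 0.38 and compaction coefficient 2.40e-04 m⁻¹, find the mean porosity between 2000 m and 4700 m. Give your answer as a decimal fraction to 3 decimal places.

Working in km (1 km = 1000 m; c in km⁻¹ = c in m⁻¹ × 1000):
⟨φ⟩ = (1/(Z₂−Z₁)) ∫ φ₀ e^(−cZ) dZ = φ₀·(e^(−c·Z₁) − e^(−c·Z₂)) / (c·(Z₂−Z₁))
e^(−0.24×2) = 0.6188; e^(−0.24×4.7) = 0.3237
⟨φ⟩ = 0.38 × (0.6188 − 0.3237) / (0.24 × 2.7) = 0.38 × 0.4554 = 0.1731

0.173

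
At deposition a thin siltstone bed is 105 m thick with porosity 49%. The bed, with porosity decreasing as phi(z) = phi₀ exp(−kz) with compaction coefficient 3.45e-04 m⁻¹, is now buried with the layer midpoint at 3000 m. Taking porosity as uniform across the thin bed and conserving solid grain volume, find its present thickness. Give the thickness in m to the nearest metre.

65 m

Working in km (1 km = 1000 m; k in km⁻¹ = k in m⁻¹ × 1000):
Porosity at 3 km: phi = 0.49·exp(−0.345×3) = 0.1741
Solid-volume conservation: h(1−phi) = h₀(1−phi₀) ⇒ h = h₀·(1−phi₀)/(1−phi)
h = 0.105 × (1 − 0.49)/(1 − 0.1741) = 0.105 × 0.6175 = 0.0648 km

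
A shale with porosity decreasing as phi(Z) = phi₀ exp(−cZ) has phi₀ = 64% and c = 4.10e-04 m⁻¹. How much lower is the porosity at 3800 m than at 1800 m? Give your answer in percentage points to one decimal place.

Working in km (1 km = 1000 m; c in km⁻¹ = c in m⁻¹ × 1000):
phi(1.8) = 0.64·e^(−0.41×1.8) = 0.3060
phi(3.8) = 0.64·e^(−0.41×3.8) = 0.1348
Δphi = 0.3060 − 0.1348 = 0.1712

17.1 percentage points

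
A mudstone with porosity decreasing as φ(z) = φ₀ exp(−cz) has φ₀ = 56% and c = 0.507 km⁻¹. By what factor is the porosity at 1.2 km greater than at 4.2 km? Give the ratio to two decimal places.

φ(z₁)/φ(z₂) = e^(−c·z₁)/e^(−c·z₂) = e^{c(z₂−z₁)}
= exp(0.507 × 3) = exp(1.521) = 4.5768

4.58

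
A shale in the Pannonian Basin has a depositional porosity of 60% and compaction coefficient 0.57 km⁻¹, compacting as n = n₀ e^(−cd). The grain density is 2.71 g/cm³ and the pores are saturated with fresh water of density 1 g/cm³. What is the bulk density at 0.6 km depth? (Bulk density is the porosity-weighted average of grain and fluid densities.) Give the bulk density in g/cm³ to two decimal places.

Porosity at depth: n = 0.6·exp(−0.57×0.6) = 0.6×0.7103 = 0.4262
Bulk density: ρ_b = (1−n)ρ_g + n·ρ_f = 0.5738×2.71 + 0.4262×1
       = 1.555 + 0.426 = 1.981 g/cm³

1.98 g/cm³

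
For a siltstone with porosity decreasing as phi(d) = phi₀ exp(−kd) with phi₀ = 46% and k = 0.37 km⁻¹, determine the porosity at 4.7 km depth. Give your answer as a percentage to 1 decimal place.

phi = phi₀·exp(−k·d) = 0.46 × exp(−0.37 × 4.7) = 0.46 × exp(−1.739)
  = 0.46 × 0.1757 = 0.0808

8.1%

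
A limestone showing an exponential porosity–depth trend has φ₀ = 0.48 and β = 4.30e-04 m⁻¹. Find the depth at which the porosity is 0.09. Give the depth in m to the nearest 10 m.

3890 m

Working in km (1 km = 1000 m; β in km⁻¹ = β in m⁻¹ × 1000):
Invert Athy's law: d = ln(φ₀/φ) / β
d = ln(0.48/0.09) / 0.43 = ln(5.333) / 0.43 = 1.6740 / 0.43 = 3.893 km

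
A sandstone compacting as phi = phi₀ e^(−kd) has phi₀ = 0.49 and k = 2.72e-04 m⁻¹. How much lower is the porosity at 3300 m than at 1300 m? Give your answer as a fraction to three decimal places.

Working in km (1 km = 1000 m; k in km⁻¹ = k in m⁻¹ × 1000):
phi(1.3) = 0.49·e^(−0.272×1.3) = 0.3441
phi(3.3) = 0.49·e^(−0.272×3.3) = 0.1997
Δphi = 0.3441 − 0.1997 = 0.1444

0.144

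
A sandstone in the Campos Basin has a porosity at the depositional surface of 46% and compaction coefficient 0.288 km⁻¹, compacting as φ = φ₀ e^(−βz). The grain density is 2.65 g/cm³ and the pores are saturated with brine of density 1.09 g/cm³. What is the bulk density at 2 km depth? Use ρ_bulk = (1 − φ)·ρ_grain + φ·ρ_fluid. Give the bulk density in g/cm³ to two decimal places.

Porosity at depth: φ = 0.46·exp(−0.288×2) = 0.46×0.5621 = 0.2586
Bulk density: ρ_b = (1−φ)ρ_g + φ·ρ_f = 0.7414×2.65 + 0.2586×1.09
       = 1.965 + 0.282 = 2.247 g/cm³

2.25 g/cm³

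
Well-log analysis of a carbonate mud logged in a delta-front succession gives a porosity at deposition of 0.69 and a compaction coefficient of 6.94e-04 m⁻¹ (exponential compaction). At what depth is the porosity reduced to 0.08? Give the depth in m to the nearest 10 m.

3100 m

Working in km (1 km = 1000 m; k in km⁻¹ = k in m⁻¹ × 1000):
Invert Athy's law: d = ln(phi₀/phi) / k
d = ln(0.69/0.08) / 0.694 = ln(8.625) / 0.694 = 2.1547 / 0.694 = 3.105 km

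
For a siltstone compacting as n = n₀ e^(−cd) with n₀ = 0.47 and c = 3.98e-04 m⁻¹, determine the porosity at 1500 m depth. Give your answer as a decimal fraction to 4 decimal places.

Working in km (1 km = 1000 m; c in km⁻¹ = c in m⁻¹ × 1000):
n = n₀·exp(−c·d) = 0.47 × exp(−0.398 × 1.5) = 0.47 × exp(−0.597)
  = 0.47 × 0.5505 = 0.2587

0.2587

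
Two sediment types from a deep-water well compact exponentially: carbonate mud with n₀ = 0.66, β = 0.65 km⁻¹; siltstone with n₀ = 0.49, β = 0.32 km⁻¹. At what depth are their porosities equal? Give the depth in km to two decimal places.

Set n₀ₐ e^(−βₐZ) = n₀ᵦ e^(−βᵦZ) ⇒ ln(n₀ₐ/n₀ᵦ) = (βₐ − βᵦ)·Z
Z = ln(0.66/0.49) / (0.65 − 0.32) = 0.2978 / 0.33 = 0.903 km

0.90 km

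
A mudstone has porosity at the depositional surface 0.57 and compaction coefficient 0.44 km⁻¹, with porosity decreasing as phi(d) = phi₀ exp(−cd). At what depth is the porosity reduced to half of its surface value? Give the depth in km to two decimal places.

phi/phi₀ = 1/2 ⇒ exp(−c·d) = 1/2 ⇒ d = ln(2) / c
d = 0.6931 / 0.44 = 1.575 km

1.58 km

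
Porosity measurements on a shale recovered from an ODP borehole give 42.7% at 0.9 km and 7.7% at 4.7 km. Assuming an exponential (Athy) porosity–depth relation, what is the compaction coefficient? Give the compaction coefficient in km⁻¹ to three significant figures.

0.451 km⁻¹

Athy: n(Z) = n₀ e^(−βZ) ⇒ n₁/n₂ = e^{β(Z₂−Z₁)} ⇒ β = ln(n₁/n₂)/(Z₂−Z₁)
β = ln(0.427/0.077) / (4.7 − 0.9) = ln(5.545) / 3.8 = 1.7130 / 3.8 = 0.4508 km⁻¹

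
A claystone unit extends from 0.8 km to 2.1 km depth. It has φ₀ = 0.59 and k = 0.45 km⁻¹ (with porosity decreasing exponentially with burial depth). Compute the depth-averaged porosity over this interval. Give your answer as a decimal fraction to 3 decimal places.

0.312

⟨φ⟩ = (1/(d₂−d₁)) ∫ φ₀ e^(−kd) dd = φ₀·(e^(−k·d₁) − e^(−k·d₂)) / (k·(d₂−d₁))
e^(−0.45×0.8) = 0.6977; e^(−0.45×2.1) = 0.3887
⟨φ⟩ = 0.59 × (0.6977 − 0.3887) / (0.45 × 1.3) = 0.59 × 0.5282 = 0.3116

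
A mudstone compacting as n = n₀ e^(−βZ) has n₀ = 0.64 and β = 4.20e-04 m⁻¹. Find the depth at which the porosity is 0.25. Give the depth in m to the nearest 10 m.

Working in km (1 km = 1000 m; β in km⁻¹ = β in m⁻¹ × 1000):
Invert Athy's law: Z = ln(n₀/n) / β
Z = ln(0.64/0.25) / 0.42 = ln(2.56) / 0.42 = 0.9400 / 0.42 = 2.238 km

2240 m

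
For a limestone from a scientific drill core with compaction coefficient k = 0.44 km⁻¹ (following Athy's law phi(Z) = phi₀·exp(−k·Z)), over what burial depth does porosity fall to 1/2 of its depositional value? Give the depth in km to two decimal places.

phi/phi₀ = 1/2 ⇒ exp(−k·Z) = 1/2 ⇒ Z = ln(2) / k
Z = 0.6931 / 0.44 = 1.575 km

1.58 km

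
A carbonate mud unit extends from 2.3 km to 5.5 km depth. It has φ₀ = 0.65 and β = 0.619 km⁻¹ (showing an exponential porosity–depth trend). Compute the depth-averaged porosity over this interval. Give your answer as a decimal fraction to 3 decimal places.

0.068

⟨φ⟩ = (1/(z₂−z₁)) ∫ φ₀ e^(−βz) dz = φ₀·(e^(−β·z₁) − e^(−β·z₂)) / (β·(z₂−z₁))
e^(−0.619×2.3) = 0.2408; e^(−0.619×5.5) = 0.0332
⟨φ⟩ = 0.65 × (0.2408 − 0.0332) / (0.619 × 3.2) = 0.65 × 0.1048 = 0.0681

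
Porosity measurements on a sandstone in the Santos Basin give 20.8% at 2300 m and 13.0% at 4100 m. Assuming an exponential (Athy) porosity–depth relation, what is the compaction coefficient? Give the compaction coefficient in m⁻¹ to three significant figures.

Working in km (1 km = 1000 m; β in km⁻¹ = β in m⁻¹ × 1000):
Athy: phi(z) = phi₀ e^(−βz) ⇒ phi₁/phi₂ = e^{β(z₂−z₁)} ⇒ β = ln(phi₁/phi₂)/(z₂−z₁)
β = ln(0.208/0.13) / (4.1 − 2.3) = ln(1.6) / 1.8 = 0.4700 / 1.8 = 0.2611 km⁻¹

0.000261 m⁻¹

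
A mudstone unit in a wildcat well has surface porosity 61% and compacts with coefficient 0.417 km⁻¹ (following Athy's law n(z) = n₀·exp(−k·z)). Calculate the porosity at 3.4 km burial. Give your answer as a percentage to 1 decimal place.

n = n₀·exp(−k·z) = 0.61 × exp(−0.417 × 3.4) = 0.61 × exp(−1.418)
  = 0.61 × 0.2422 = 0.1478

14.8%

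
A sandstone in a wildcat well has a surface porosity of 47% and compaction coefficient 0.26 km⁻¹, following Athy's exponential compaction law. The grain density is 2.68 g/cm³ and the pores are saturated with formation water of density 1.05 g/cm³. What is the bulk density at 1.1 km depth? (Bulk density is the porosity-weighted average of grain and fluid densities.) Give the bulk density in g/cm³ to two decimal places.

Porosity at depth: phi = 0.47·exp(−0.26×1.1) = 0.47×0.7513 = 0.3531
Bulk density: ρ_b = (1−phi)ρ_g + phi·ρ_f = 0.6469×2.68 + 0.3531×1.05
       = 1.734 + 0.371 = 2.104 g/cm³

2.10 g/cm³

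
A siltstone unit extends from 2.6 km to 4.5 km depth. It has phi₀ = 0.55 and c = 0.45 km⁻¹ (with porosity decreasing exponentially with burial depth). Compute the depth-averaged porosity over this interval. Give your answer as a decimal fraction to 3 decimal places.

⟨phi⟩ = (1/(Z₂−Z₁)) ∫ phi₀ e^(−cZ) dZ = phi₀·(e^(−c·Z₁) − e^(−c·Z₂)) / (c·(Z₂−Z₁))
e^(−0.45×2.6) = 0.3104; e^(−0.45×4.5) = 0.1320
⟨phi⟩ = 0.55 × (0.3104 − 0.1320) / (0.45 × 1.9) = 0.55 × 0.2086 = 0.1147

0.115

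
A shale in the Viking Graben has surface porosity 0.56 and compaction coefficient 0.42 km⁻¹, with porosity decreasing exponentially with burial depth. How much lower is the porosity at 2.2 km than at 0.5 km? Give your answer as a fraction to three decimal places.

0.232

n(0.5) = 0.56·e^(−0.42×0.5) = 0.4539
n(2.2) = 0.56·e^(−0.42×2.2) = 0.2223
Δn = 0.4539 − 0.2223 = 0.2316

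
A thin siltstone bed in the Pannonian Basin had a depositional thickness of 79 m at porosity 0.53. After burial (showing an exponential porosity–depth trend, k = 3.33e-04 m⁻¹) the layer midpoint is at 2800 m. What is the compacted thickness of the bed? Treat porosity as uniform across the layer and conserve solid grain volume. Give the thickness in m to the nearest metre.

47 m

Working in km (1 km = 1000 m; k in km⁻¹ = k in m⁻¹ × 1000):
Porosity at 2.8 km: n = 0.53·exp(−0.333×2.8) = 0.2086
Solid-volume conservation: h(1−n) = h₀(1−n₀) ⇒ h = h₀·(1−n₀)/(1−n)
h = 0.079 × (1 − 0.53)/(1 − 0.2086) = 0.079 × 0.5939 = 0.0469 km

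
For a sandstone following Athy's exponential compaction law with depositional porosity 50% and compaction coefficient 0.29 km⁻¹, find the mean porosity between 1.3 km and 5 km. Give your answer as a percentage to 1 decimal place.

⟨phi⟩ = (1/(d₂−d₁)) ∫ phi₀ e^(−cd) dd = phi₀·(e^(−c·d₁) − e^(−c·d₂)) / (c·(d₂−d₁))
e^(−0.29×1.3) = 0.6859; e^(−0.29×5) = 0.2346
⟨phi⟩ = 0.5 × (0.6859 − 0.2346) / (0.29 × 3.7) = 0.5 × 0.4206 = 0.2103

21.0%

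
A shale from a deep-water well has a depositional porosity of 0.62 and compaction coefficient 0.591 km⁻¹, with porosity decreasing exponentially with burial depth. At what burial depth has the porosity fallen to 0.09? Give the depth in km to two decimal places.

3.27 km

Invert Athy's law: Z = ln(n₀/n) / c
Z = ln(0.62/0.09) / 0.591 = ln(6.889) / 0.591 = 1.9299 / 0.591 = 3.265 km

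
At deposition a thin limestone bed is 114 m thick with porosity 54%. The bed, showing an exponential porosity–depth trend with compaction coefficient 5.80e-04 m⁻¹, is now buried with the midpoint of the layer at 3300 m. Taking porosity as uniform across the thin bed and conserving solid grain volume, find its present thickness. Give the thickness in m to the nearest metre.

57 m

Working in km (1 km = 1000 m; β in km⁻¹ = β in m⁻¹ × 1000):
Porosity at 3.3 km: phi = 0.54·exp(−0.58×3.3) = 0.0796
Solid-volume conservation: h(1−phi) = h₀(1−phi₀) ⇒ h = h₀·(1−phi₀)/(1−phi)
h = 0.114 × (1 − 0.54)/(1 − 0.0796) = 0.114 × 0.4998 = 0.0570 km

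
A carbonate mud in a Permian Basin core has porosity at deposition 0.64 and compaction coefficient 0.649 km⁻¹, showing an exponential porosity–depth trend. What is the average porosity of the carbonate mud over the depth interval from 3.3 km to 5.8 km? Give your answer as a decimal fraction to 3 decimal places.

0.037

⟨n⟩ = (1/(Z₂−Z₁)) ∫ n₀ e^(−kZ) dZ = n₀·(e^(−k·Z₁) − e^(−k·Z₂)) / (k·(Z₂−Z₁))
e^(−0.649×3.3) = 0.1175; e^(−0.649×5.8) = 0.0232
⟨n⟩ = 0.64 × (0.1175 − 0.0232) / (0.649 × 2.5) = 0.64 × 0.0581 = 0.0372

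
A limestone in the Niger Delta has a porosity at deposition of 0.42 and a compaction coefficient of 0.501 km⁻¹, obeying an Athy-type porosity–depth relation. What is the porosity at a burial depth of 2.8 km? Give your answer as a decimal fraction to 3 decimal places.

phi = phi₀·exp(−k·d) = 0.42 × exp(−0.501 × 2.8) = 0.42 × exp(−1.403)
  = 0.42 × 0.2459 = 0.1033

0.103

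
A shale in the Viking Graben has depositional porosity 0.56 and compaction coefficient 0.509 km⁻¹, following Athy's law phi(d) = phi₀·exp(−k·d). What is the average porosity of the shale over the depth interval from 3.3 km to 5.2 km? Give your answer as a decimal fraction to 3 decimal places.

0.067

⟨phi⟩ = (1/(d₂−d₁)) ∫ phi₀ e^(−kd) dd = phi₀·(e^(−k·d₁) − e^(−k·d₂)) / (k·(d₂−d₁))
e^(−0.509×3.3) = 0.1864; e^(−0.509×5.2) = 0.0709
⟨phi⟩ = 0.56 × (0.1864 − 0.0709) / (0.509 × 1.9) = 0.56 × 0.1195 = 0.0669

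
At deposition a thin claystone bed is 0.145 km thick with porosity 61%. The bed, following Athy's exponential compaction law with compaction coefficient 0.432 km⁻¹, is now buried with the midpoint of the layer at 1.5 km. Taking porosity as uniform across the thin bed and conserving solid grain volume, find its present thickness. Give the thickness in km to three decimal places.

0.083 km

Porosity at 1.5 km: n = 0.61·exp(−0.432×1.5) = 0.3191
Solid-volume conservation: h(1−n) = h₀(1−n₀) ⇒ h = h₀·(1−n₀)/(1−n)
h = 0.145 × (1 − 0.61)/(1 − 0.3191) = 0.145 × 0.5728 = 0.0831 km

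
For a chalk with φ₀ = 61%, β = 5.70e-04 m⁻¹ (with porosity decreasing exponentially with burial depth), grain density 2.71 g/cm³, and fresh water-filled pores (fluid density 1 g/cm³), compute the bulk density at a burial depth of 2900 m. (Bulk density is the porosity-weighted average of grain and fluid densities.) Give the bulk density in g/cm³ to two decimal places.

Working in km (1 km = 1000 m; β in km⁻¹ = β in m⁻¹ × 1000):
Porosity at depth: φ = 0.61·exp(−0.57×2.9) = 0.61×0.1915 = 0.1168
Bulk density: ρ_b = (1−φ)ρ_g + φ·ρ_f = 0.8832×2.71 + 0.1168×1
       = 2.393 + 0.117 = 2.510 g/cm³

2.51 g/cm³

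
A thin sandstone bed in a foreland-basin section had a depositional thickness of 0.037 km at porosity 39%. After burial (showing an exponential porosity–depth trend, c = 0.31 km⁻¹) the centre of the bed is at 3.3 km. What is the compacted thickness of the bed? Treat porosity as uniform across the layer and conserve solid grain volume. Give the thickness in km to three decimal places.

0.026 km

Porosity at 3.3 km: φ = 0.39·exp(−0.31×3.3) = 0.1402
Solid-volume conservation: h(1−φ) = h₀(1−φ₀) ⇒ h = h₀·(1−φ₀)/(1−φ)
h = 0.037 × (1 − 0.39)/(1 − 0.1402) = 0.037 × 0.7095 = 0.0263 km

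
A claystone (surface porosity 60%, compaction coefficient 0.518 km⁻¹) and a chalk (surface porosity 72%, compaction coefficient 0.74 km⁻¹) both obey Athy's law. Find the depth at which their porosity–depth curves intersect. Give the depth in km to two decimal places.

0.82 km

Set φ₀ₐ e^(−cₐZ) = φ₀ᵦ e^(−cᵦZ) ⇒ ln(φ₀ₐ/φ₀ᵦ) = (cₐ − cᵦ)·Z
Z = ln(0.6/0.72) / (0.518 − 0.74) = -0.1823 / -0.222 = 0.821 km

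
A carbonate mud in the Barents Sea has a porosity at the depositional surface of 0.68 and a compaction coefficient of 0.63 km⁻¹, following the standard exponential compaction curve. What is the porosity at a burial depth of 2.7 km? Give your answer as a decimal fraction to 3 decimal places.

0.124

φ = φ₀·exp(−c·Z) = 0.68 × exp(−0.63 × 2.7) = 0.68 × exp(−1.701)
  = 0.68 × 0.1825 = 0.1241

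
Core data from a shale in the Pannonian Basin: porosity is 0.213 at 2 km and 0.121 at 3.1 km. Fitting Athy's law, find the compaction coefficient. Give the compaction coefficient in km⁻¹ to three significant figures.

0.514 km⁻¹

Athy: φ(Z) = φ₀ e^(−kZ) ⇒ φ₁/φ₂ = e^{k(Z₂−Z₁)} ⇒ k = ln(φ₁/φ₂)/(Z₂−Z₁)
k = ln(0.213/0.121) / (3.1 − 2) = ln(1.76) / 1.1 = 0.5655 / 1.1 = 0.5141 km⁻¹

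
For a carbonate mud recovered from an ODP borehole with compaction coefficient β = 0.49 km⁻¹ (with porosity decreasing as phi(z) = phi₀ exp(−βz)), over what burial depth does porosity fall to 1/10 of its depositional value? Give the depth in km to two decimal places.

4.70 km

phi/phi₀ = 1/10 ⇒ exp(−β·z) = 1/10 ⇒ z = ln(10) / β
z = 2.3026 / 0.49 = 4.699 km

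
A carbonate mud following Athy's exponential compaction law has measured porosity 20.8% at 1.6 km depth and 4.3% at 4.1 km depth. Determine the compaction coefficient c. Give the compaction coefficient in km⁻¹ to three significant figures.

0.631 km⁻¹

Athy: n(d) = n₀ e^(−cd) ⇒ n₁/n₂ = e^{c(d₂−d₁)} ⇒ c = ln(n₁/n₂)/(d₂−d₁)
c = ln(0.208/0.043) / (4.1 − 1.6) = ln(4.837) / 2.5 = 1.5763 / 2.5 = 0.6305 km⁻¹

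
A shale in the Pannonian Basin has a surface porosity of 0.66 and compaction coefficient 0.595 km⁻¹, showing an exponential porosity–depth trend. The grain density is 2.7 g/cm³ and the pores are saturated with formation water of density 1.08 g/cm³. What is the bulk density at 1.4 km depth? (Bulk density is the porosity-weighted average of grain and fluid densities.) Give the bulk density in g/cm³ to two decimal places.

2.24 g/cm³

Porosity at depth: phi = 0.66·exp(−0.595×1.4) = 0.66×0.4347 = 0.2869
Bulk density: ρ_b = (1−phi)ρ_g + phi·ρ_f = 0.7131×2.7 + 0.2869×1.08
       = 1.925 + 0.310 = 2.235 g/cm³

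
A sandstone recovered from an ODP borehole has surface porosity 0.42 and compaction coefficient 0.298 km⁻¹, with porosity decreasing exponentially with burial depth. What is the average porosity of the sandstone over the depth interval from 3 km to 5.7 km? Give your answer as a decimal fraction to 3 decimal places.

⟨n⟩ = (1/(Z₂−Z₁)) ∫ n₀ e^(−cZ) dZ = n₀·(e^(−c·Z₁) − e^(−c·Z₂)) / (c·(Z₂−Z₁))
e^(−0.298×3) = 0.4090; e^(−0.298×5.7) = 0.1829
⟨n⟩ = 0.42 × (0.4090 − 0.1829) / (0.298 × 2.7) = 0.42 × 0.2810 = 0.1180

0.118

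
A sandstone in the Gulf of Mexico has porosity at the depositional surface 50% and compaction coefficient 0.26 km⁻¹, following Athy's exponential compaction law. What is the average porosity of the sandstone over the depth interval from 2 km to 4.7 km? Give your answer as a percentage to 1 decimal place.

⟨phi⟩ = (1/(z₂−z₁)) ∫ phi₀ e^(−cz) dz = phi₀·(e^(−c·z₁) − e^(−c·z₂)) / (c·(z₂−z₁))
e^(−0.26×2) = 0.5945; e^(−0.26×4.7) = 0.2946
⟨phi⟩ = 0.5 × (0.5945 − 0.2946) / (0.26 × 2.7) = 0.5 × 0.4272 = 0.2136

21.4%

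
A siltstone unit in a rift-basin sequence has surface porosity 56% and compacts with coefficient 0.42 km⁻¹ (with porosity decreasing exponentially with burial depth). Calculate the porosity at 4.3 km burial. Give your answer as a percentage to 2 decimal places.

9.20%

phi = phi₀·exp(−c·d) = 0.56 × exp(−0.42 × 4.3) = 0.56 × exp(−1.806)
  = 0.56 × 0.1643 = 0.0920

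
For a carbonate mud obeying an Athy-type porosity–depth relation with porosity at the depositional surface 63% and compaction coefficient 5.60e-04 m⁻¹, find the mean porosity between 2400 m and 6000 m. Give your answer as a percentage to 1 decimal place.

7.1%

Working in km (1 km = 1000 m; k in km⁻¹ = k in m⁻¹ × 1000):
⟨n⟩ = (1/(z₂−z₁)) ∫ n₀ e^(−kz) dz = n₀·(e^(−k·z₁) − e^(−k·z₂)) / (k·(z₂−z₁))
e^(−0.56×2.4) = 0.2608; e^(−0.56×6) = 0.0347
⟨n⟩ = 0.63 × (0.2608 − 0.0347) / (0.56 × 3.6) = 0.63 × 0.1121 = 0.0706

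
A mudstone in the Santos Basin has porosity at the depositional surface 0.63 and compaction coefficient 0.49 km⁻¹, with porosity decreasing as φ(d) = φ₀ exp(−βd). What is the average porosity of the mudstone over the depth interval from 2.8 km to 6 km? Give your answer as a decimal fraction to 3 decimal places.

0.081

⟨φ⟩ = (1/(d₂−d₁)) ∫ φ₀ e^(−βd) dd = φ₀·(e^(−β·d₁) − e^(−β·d₂)) / (β·(d₂−d₁))
e^(−0.49×2.8) = 0.2536; e^(−0.49×6) = 0.0529
⟨φ⟩ = 0.63 × (0.2536 − 0.0529) / (0.49 × 3.2) = 0.63 × 0.1280 = 0.0807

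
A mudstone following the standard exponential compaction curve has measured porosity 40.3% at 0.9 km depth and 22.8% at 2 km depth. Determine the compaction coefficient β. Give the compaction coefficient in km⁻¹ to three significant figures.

0.518 km⁻¹

Athy: n(d) = n₀ e^(−βd) ⇒ n₁/n₂ = e^{β(d₂−d₁)} ⇒ β = ln(n₁/n₂)/(d₂−d₁)
β = ln(0.403/0.228) / (2 − 0.9) = ln(1.768) / 1.1 = 0.5696 / 1.1 = 0.5178 km⁻¹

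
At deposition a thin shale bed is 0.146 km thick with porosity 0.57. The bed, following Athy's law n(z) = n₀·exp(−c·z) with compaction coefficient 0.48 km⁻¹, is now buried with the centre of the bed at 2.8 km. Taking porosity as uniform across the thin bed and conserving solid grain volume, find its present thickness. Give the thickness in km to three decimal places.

Porosity at 2.8 km: n = 0.57·exp(−0.48×2.8) = 0.1487
Solid-volume conservation: h(1−n) = h₀(1−n₀) ⇒ h = h₀·(1−n₀)/(1−n)
h = 0.146 × (1 − 0.57)/(1 − 0.1487) = 0.146 × 0.5051 = 0.0737 km

0.074 km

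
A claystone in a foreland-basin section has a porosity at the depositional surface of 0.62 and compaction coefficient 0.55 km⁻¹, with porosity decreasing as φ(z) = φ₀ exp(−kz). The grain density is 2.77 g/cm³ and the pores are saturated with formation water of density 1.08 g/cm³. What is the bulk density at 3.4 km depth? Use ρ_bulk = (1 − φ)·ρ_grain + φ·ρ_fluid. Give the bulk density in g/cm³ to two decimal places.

Porosity at depth: φ = 0.62·exp(−0.55×3.4) = 0.62×0.1541 = 0.0956
Bulk density: ρ_b = (1−φ)ρ_g + φ·ρ_f = 0.9044×2.77 + 0.0956×1.08
       = 2.505 + 0.103 = 2.609 g/cm³

2.61 g/cm³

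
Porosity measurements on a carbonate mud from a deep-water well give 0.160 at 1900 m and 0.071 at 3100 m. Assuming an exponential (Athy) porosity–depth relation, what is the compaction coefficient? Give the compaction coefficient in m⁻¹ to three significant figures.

0.000677 m⁻¹

Working in km (1 km = 1000 m; k in km⁻¹ = k in m⁻¹ × 1000):
Athy: phi(z) = phi₀ e^(−kz) ⇒ phi₁/phi₂ = e^{k(z₂−z₁)} ⇒ k = ln(phi₁/phi₂)/(z₂−z₁)
k = ln(0.16/0.071) / (3.1 − 1.9) = ln(2.254) / 1.2 = 0.8125 / 1.2 = 0.6771 km⁻¹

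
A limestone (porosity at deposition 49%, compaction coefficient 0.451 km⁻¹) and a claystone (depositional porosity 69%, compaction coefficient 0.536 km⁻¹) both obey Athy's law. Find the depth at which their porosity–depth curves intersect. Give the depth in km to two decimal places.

4.03 km

Set phi₀ₐ e^(−cₐz) = phi₀ᵦ e^(−cᵦz) ⇒ ln(phi₀ₐ/phi₀ᵦ) = (cₐ − cᵦ)·z
z = ln(0.49/0.69) / (0.451 − 0.536) = -0.3423 / -0.085 = 4.027 km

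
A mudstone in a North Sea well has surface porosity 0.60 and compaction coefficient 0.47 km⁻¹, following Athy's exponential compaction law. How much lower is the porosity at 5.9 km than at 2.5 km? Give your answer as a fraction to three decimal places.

0.148

phi(2.5) = 0.6·e^(−0.47×2.5) = 0.1853
phi(5.9) = 0.6·e^(−0.47×5.9) = 0.0375
Δphi = 0.1853 − 0.0375 = 0.1478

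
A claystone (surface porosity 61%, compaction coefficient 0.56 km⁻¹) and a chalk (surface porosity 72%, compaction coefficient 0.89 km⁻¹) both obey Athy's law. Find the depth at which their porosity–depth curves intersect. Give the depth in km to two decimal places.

0.50 km

Set φ₀ₐ e^(−cₐd) = φ₀ᵦ e^(−cᵦd) ⇒ ln(φ₀ₐ/φ₀ᵦ) = (cₐ − cᵦ)·d
d = ln(0.61/0.72) / (0.56 − 0.89) = -0.1658 / -0.33 = 0.502 km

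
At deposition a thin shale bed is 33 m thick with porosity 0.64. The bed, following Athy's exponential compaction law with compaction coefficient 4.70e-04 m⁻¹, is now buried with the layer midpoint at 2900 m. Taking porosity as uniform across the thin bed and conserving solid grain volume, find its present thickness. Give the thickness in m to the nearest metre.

14 m

Working in km (1 km = 1000 m; c in km⁻¹ = c in m⁻¹ × 1000):
Porosity at 2.9 km: n = 0.64·exp(−0.47×2.9) = 0.1638
Solid-volume conservation: h(1−n) = h₀(1−n₀) ⇒ h = h₀·(1−n₀)/(1−n)
h = 0.033 × (1 − 0.64)/(1 − 0.1638) = 0.033 × 0.4305 = 0.0142 km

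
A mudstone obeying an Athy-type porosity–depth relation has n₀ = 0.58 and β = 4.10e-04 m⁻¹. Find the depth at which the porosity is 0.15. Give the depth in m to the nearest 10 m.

Working in km (1 km = 1000 m; β in km⁻¹ = β in m⁻¹ × 1000):
Invert Athy's law: d = ln(n₀/n) / β
d = ln(0.58/0.15) / 0.41 = ln(3.867) / 0.41 = 1.3524 / 0.41 = 3.299 km

3300 m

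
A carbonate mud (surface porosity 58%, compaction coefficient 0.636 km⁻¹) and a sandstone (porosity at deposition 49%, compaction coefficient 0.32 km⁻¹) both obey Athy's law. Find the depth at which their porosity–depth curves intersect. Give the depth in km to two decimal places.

0.53 km

Set n₀ₐ e^(−βₐz) = n₀ᵦ e^(−βᵦz) ⇒ ln(n₀ₐ/n₀ᵦ) = (βₐ − βᵦ)·z
z = ln(0.58/0.49) / (0.636 − 0.32) = 0.1686 / 0.316 = 0.534 km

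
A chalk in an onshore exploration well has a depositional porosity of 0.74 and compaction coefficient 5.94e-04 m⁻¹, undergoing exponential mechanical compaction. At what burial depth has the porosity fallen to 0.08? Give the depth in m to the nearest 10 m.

3750 m

Working in km (1 km = 1000 m; c in km⁻¹ = c in m⁻¹ × 1000):
Invert Athy's law: d = ln(phi₀/phi) / c
d = ln(0.74/0.08) / 0.594 = ln(9.25) / 0.594 = 2.2246 / 0.594 = 3.745 km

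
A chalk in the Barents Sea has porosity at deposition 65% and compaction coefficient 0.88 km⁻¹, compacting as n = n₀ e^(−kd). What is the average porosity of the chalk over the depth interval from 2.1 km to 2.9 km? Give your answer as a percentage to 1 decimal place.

7.4%

⟨n⟩ = (1/(d₂−d₁)) ∫ n₀ e^(−kd) dd = n₀·(e^(−k·d₁) − e^(−k·d₂)) / (k·(d₂−d₁))
e^(−0.88×2.1) = 0.1576; e^(−0.88×2.9) = 0.0779
⟨n⟩ = 0.65 × (0.1576 − 0.0779) / (0.88 × 0.8) = 0.65 × 0.1131 = 0.0735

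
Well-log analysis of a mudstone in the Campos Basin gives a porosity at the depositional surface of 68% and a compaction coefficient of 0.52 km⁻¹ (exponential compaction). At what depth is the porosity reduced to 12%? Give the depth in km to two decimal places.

3.34 km

Invert Athy's law: Z = ln(n₀/n) / β
Z = ln(0.68/0.12) / 0.52 = ln(5.667) / 0.52 = 1.7346 / 0.52 = 3.336 km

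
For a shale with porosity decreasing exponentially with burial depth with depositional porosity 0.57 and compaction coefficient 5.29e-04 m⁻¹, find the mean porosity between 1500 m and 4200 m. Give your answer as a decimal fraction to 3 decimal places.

0.137

Working in km (1 km = 1000 m; β in km⁻¹ = β in m⁻¹ × 1000):
⟨n⟩ = (1/(z₂−z₁)) ∫ n₀ e^(−βz) dz = n₀·(e^(−β·z₁) − e^(−β·z₂)) / (β·(z₂−z₁))
e^(−0.529×1.5) = 0.4523; e^(−0.529×4.2) = 0.1084
⟨n⟩ = 0.57 × (0.4523 − 0.1084) / (0.529 × 2.7) = 0.57 × 0.2407 = 0.1372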